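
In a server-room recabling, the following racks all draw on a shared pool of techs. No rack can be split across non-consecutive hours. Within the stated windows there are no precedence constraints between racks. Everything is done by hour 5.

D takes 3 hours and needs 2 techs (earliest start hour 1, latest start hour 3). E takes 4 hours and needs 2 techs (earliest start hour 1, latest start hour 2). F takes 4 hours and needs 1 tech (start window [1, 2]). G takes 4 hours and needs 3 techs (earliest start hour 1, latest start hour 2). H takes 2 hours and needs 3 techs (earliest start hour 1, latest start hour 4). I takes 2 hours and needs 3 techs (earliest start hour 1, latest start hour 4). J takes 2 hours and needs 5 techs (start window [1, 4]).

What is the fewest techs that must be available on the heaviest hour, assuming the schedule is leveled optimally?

Early-start (D@1, E@1, F@1, G@1, H@1, I@1, J@1) gives peak 19: h1:19  h2:19  h3:8  h4:6  h5:0.
Shift H→3, I→4.
Schedule D@1, E@1, F@1, G@1, H@3, I@4, J@1: h1:13  h2:13  h3:11  h4:12  h5:3 — peak 13.

13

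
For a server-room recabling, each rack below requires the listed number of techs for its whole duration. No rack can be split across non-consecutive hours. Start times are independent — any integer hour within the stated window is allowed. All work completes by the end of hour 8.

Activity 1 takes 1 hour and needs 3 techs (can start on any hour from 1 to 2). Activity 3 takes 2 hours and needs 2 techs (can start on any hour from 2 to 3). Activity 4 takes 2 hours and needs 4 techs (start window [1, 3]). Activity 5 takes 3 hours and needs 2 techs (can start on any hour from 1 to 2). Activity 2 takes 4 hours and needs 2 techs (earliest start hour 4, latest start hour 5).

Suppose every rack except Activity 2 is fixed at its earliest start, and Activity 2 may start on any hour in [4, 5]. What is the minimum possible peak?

9

Activity 2@4: h1:9  h2:8  h3:4  h4:2  h5:2  h6:2  h7:2  h8:0 → peak 9
Activity 2@5: h1:9  h2:8  h3:4  h4:0  h5:2  h6:2  h7:2  h8:2 → peak 9
Best is Activity 2@4, peak 9.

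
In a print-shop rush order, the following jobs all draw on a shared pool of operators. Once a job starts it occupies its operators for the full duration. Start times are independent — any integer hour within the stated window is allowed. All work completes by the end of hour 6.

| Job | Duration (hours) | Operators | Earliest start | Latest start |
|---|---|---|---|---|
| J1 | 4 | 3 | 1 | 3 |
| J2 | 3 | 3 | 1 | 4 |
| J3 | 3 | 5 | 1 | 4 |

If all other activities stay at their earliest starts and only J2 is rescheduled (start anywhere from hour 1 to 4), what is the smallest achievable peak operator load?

8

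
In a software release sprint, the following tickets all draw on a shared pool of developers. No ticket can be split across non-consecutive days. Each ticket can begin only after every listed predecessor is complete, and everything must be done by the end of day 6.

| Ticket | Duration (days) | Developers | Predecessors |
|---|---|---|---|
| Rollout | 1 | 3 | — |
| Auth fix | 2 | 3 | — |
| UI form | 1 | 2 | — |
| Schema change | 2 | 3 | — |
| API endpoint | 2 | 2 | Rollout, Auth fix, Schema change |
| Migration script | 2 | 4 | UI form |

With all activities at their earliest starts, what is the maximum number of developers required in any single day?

11

Early-start schedule: Rollout@1, Auth fix@1, UI form@1, Schema change@1, API endpoint@3, Migration script@2.
Load per day: day 1: 11, day 2: 10, day 3: 6, day 4: 2, day 5: 0, day 6: 0.
Peak is 11.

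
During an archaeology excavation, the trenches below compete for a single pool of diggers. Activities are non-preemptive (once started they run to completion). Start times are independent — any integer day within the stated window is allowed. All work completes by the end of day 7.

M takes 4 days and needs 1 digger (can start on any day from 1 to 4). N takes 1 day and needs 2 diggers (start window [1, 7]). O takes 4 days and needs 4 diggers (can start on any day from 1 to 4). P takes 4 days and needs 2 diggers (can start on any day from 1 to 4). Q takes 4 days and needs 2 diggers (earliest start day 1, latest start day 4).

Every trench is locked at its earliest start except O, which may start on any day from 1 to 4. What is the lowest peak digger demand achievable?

9

O@1: d1:11  d2:9  d3:9  d4:9  d5:0  d6:0  d7:0 → peak 11
O@2: d1:7  d2:9  d3:9  d4:9  d5:4  d6:0  d7:0 → peak 9
O@3: d1:7  d2:5  d3:9  d4:9  d5:4  d6:4  d7:0 → peak 9
O@4: d1:7  d2:5  d3:5  d4:9  d5:4  d6:4  d7:4 → peak 9
Best is O@2, peak 9.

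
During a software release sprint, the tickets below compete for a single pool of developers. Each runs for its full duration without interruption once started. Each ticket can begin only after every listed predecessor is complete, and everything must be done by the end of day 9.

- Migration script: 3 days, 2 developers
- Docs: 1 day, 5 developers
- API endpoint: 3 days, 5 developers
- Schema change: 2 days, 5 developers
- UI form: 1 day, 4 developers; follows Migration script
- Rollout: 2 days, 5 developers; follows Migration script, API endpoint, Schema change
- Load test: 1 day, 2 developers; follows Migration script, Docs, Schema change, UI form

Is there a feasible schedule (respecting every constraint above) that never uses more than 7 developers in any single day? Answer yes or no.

yes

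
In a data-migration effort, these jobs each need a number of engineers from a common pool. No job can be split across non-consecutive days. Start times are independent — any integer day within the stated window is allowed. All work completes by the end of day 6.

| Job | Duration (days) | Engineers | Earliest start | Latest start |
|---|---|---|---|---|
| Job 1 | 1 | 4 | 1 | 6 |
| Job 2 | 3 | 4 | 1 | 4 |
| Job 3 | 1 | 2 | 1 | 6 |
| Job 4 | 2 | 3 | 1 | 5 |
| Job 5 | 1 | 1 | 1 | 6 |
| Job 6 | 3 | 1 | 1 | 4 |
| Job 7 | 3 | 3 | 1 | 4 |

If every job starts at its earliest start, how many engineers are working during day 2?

11

At early start, day 2 has: Job 2, Job 4, Job 6, Job 7.
Demand: 4 + 3 + 1 + 3 = 11.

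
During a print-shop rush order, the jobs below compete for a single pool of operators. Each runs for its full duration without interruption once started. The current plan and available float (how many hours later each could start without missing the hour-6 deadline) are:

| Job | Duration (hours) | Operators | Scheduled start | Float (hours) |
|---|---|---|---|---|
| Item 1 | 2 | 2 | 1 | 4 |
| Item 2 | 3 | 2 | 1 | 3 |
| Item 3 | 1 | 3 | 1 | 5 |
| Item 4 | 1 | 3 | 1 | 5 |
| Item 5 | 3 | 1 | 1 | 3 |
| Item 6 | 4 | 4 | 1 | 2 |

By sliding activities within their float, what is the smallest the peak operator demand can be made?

6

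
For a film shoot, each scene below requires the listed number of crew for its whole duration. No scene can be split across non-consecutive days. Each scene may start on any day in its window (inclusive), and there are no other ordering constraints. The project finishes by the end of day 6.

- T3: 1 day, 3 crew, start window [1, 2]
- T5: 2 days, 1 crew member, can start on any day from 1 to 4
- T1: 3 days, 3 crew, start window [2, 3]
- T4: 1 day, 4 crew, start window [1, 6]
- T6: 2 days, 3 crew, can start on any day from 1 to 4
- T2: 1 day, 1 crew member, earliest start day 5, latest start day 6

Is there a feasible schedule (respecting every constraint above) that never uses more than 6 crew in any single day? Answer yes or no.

Schedule T3@1, T5@1, T1@2, T4@5, T6@3, T2@5: d1:4  d2:4  d3:6  d4:6  d5:5  d6:0 — peak 6 ≤ 6.

yes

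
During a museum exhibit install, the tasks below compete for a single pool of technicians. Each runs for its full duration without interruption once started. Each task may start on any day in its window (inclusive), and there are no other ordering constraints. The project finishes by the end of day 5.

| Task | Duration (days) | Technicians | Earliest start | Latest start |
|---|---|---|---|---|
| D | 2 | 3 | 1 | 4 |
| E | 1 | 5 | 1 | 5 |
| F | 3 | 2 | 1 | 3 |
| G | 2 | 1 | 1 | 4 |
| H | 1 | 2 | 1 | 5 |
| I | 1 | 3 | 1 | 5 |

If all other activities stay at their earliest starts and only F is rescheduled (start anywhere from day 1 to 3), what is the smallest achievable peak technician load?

14

F@1: d1:16  d2:6  d3:2  d4:0  d5:0 → peak 16
F@2: d1:14  d2:6  d3:2  d4:2  d5:0 → peak 14
F@3: d1:14  d2:4  d3:2  d4:2  d5:2 → peak 14
Best is F@2, peak 14.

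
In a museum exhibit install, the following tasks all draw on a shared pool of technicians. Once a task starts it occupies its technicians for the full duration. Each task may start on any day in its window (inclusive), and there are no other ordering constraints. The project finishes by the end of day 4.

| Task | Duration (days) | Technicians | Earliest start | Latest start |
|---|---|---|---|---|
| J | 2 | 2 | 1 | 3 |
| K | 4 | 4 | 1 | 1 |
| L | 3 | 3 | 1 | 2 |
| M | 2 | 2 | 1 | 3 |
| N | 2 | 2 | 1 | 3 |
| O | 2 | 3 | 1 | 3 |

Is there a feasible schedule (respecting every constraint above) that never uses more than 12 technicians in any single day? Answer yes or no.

yes

Schedule J@1, K@1, L@1, M@1, N@3, O@3: d1:11  d2:11  d3:12  d4:9 — peak 12 ≤ 12.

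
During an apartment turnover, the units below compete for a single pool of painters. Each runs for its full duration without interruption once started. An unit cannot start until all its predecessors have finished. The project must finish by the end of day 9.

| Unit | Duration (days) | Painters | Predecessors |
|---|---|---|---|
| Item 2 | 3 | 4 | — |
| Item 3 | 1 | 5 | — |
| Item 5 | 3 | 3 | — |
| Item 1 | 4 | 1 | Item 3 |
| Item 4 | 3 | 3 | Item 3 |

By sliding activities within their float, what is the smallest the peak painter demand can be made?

Early-start (Item 2@1, Item 3@1, Item 5@1, Item 1@2, Item 4@2) gives peak 12: d1:12  d2:11  d3:11  d4:4  d5:1  d6:0  d7:0  d8:0  d9:0.
Shift Item 2→2, Item 5→5, Item 4→6.
Schedule Item 2@2, Item 3@1, Item 5@5, Item 1@2, Item 4@6: d1:5  d2:5  d3:5  d4:5  d5:4  d6:6  d7:6  d8:3  d9:0 — peak 6.

6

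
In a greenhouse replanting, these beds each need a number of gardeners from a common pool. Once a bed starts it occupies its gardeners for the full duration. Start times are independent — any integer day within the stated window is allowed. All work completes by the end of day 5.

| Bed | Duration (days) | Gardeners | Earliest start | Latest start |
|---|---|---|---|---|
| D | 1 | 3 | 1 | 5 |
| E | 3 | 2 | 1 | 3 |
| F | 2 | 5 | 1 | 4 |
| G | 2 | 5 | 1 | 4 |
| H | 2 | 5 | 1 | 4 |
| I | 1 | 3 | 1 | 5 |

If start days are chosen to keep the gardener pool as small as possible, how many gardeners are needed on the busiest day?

Early-start (D@1, E@1, F@1, G@1, H@1, I@1) gives peak 23: d1:23  d2:17  d3:2  d4:0  d5:0.
Shift G→3, H→4, I→2.
Schedule D@1, E@1, F@1, G@3, H@4, I@2: d1:10  d2:10  d3:7  d4:10  d5:5 — peak 10.

10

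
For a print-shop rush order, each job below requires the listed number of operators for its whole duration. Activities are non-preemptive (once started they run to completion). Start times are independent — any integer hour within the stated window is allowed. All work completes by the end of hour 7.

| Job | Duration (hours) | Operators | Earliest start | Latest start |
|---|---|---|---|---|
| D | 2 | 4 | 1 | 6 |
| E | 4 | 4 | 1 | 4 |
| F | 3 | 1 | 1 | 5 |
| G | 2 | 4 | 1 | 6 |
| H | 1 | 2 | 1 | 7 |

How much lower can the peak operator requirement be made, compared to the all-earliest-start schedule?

7

Early-start peak: h1:15  h2:13  h3:5  h4:4  h5:0  h6:0  h7:0 ⇒ 15.
Leveled (D@1, E@1, F@3, G@5, H@3): h1:8  h2:8  h3:7  h4:5  h5:5  h6:4  h7:0 ⇒ 8.
Reduction 15 − 8 = 7.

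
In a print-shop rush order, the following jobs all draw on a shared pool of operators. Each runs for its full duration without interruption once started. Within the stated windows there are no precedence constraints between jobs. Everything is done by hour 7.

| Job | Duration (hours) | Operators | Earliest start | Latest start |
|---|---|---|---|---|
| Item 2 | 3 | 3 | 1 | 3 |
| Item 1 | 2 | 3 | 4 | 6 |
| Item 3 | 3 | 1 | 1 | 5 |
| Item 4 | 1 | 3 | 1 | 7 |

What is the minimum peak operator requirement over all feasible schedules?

Early-start (Item 2@1, Item 1@4, Item 3@1, Item 4@1) gives peak 7: h1:7  h2:4  h3:4  h4:3  h5:3  h6:0  h7:0.
Shift Item 4→6.
Schedule Item 2@1, Item 1@4, Item 3@1, Item 4@6: h1:4  h2:4  h3:4  h4:3  h5:3  h6:3  h7:0 — peak 4.

4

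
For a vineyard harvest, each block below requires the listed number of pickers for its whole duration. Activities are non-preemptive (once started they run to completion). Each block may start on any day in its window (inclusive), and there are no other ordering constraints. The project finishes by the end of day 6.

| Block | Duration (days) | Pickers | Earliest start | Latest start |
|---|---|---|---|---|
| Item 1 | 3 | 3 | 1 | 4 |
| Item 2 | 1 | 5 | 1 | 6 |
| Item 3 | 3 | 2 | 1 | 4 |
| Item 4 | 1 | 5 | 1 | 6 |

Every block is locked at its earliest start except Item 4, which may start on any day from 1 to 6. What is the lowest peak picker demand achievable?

10

Item 4@1: d1:15  d2:5  d3:5  d4:0  d5:0  d6:0 → peak 15
Item 4@2: d1:10  d2:10  d3:5  d4:0  d5:0  d6:0 → peak 10
Item 4@3: d1:10  d2:5  d3:10  d4:0  d5:0  d6:0 → peak 10
Item 4@4: d1:10  d2:5  d3:5  d4:5  d5:0  d6:0 → peak 10
Item 4@5: d1:10  d2:5  d3:5  d4:0  d5:5  d6:0 → peak 10
Item 4@6: d1:10  d2:5  d3:5  d4:0  d5:0  d6:5 → peak 10
Best is Item 4@2, peak 10.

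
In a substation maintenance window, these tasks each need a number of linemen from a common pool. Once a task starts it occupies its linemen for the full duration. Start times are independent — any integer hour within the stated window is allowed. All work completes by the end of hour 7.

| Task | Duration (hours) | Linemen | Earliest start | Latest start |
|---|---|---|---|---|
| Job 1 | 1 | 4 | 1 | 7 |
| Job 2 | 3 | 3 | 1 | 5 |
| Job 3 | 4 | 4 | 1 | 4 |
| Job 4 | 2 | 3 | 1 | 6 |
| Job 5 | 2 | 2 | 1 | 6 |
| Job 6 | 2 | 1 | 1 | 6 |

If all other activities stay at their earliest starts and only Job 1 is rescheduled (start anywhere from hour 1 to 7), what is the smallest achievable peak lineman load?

Job 1@1: h1:17  h2:13  h3:7  h4:4  h5:0  h6:0  h7:0 → peak 17
Job 1@2: h1:13  h2:17  h3:7  h4:4  h5:0  h6:0  h7:0 → peak 17
Job 1@3: h1:13  h2:13  h3:11  h4:4  h5:0  h6:0  h7:0 → peak 13
Job 1@4: h1:13  h2:13  h3:7  h4:8  h5:0  h6:0  h7:0 → peak 13
Job 1@5: h1:13  h2:13  h3:7  h4:4  h5:4  h6:0  h7:0 → peak 13
Job 1@6: h1:13  h2:13  h3:7  h4:4  h5:0  h6:4  h7:0 → peak 13
Job 1@7: h1:13  h2:13  h3:7  h4:4  h5:0  h6:0  h7:4 → peak 13
Best is Job 1@3, peak 13.

13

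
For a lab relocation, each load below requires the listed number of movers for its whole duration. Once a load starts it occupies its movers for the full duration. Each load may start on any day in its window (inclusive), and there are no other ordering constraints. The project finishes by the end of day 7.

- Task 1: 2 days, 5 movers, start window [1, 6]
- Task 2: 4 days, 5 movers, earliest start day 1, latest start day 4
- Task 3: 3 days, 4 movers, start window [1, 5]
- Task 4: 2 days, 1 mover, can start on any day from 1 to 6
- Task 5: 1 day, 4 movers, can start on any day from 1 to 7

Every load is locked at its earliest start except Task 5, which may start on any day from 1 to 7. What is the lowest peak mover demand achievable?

15

Task 5@1: d1:19  d2:15  d3:9  d4:5  d5:0  d6:0  d7:0 → peak 19
Task 5@2: d1:15  d2:19  d3:9  d4:5  d5:0  d6:0  d7:0 → peak 19
Task 5@3: d1:15  d2:15  d3:13  d4:5  d5:0  d6:0  d7:0 → peak 15
Task 5@4: d1:15  d2:15  d3:9  d4:9  d5:0  d6:0  d7:0 → peak 15
Task 5@5: d1:15  d2:15  d3:9  d4:5  d5:4  d6:0  d7:0 → peak 15
Task 5@6: d1:15  d2:15  d3:9  d4:5  d5:0  d6:4  d7:0 → peak 15
Task 5@7: d1:15  d2:15  d3:9  d4:5  d5:0  d6:0  d7:4 → peak 15
Best is Task 5@3, peak 15.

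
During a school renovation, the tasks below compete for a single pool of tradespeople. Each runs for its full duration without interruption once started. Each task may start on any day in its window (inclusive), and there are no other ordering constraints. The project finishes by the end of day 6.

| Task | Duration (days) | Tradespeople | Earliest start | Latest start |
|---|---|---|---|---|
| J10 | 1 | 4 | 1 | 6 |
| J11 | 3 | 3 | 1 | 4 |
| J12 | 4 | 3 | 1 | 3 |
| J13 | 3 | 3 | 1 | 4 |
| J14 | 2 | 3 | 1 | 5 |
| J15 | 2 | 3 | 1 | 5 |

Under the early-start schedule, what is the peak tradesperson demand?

19

Early-start schedule: J10@1, J11@1, J12@1, J13@1, J14@1, J15@1.
Load per day: day 1: 19, day 2: 15, day 3: 9, day 4: 3, day 5: 0, day 6: 0.
Peak is 19.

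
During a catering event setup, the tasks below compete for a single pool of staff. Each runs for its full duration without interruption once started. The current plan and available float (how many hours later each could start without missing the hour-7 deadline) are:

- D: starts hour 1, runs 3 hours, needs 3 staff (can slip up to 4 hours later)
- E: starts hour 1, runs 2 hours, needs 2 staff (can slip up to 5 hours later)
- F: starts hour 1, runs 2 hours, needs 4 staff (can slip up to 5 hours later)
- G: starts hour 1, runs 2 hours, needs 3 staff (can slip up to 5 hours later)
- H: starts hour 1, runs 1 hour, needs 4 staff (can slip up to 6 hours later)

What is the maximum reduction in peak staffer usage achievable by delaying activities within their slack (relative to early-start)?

Early-start peak: h1:16  h2:12  h3:3  h4:0  h5:0  h6:0  h7:0 ⇒ 16.
Leveled (D@1, E@1, F@5, G@3, H@7): h1:5  h2:5  h3:6  h4:3  h5:4  h6:4  h7:4 ⇒ 6.
Reduction 16 − 6 = 10.

10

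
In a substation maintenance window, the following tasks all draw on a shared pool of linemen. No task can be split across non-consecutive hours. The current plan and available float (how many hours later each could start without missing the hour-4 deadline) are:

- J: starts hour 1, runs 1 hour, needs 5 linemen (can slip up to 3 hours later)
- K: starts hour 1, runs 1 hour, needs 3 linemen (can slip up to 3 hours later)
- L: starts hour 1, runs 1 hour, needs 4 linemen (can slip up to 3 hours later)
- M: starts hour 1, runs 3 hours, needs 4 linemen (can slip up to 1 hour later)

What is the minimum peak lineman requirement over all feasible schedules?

8

Early-start (J@1, K@1, L@1, M@1) gives peak 16: h1:16  h2:4  h3:4  h4:0.
Shift L→2, M→2.
Schedule J@1, K@1, L@2, M@2: h1:8  h2:8  h3:4  h4:4 — peak 8.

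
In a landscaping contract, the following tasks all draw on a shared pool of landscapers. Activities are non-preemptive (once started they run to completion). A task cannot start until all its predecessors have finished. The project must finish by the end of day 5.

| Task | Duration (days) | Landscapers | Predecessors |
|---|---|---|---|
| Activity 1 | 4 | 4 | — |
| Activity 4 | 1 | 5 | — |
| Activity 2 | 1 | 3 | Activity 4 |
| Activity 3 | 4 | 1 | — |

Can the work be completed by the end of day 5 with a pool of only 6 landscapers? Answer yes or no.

no

The minimum achievable peak is 7; 6 < 7, so no feasible schedule stays within the cap.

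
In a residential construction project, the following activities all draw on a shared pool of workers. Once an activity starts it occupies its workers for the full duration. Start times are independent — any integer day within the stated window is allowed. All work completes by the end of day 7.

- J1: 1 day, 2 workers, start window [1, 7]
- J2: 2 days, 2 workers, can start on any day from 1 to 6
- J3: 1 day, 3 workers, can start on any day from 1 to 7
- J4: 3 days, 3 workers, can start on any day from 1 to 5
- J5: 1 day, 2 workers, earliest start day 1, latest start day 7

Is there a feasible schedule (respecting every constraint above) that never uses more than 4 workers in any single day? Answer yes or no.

Schedule J1@1, J2@1, J3@3, J4@4, J5@2: d1:4  d2:4  d3:3  d4:3  d5:3  d6:3  d7:0 — peak 4 ≤ 4.

yes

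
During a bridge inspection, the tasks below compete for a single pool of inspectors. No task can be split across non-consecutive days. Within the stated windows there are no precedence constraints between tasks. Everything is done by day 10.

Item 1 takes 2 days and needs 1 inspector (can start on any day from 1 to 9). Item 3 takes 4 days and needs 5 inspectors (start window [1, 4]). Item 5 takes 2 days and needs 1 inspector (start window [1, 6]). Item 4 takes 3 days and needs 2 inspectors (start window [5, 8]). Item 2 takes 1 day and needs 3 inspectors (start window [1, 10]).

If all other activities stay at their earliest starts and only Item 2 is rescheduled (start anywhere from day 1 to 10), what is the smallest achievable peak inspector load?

Item 2@1: d1:10  d2:7  d3:5  d4:5  d5:2  d6:2  d7:2  d8:0  d9:0  d10:0 → peak 10
Item 2@2: d1:7  d2:10  d3:5  d4:5  d5:2  d6:2  d7:2  d8:0  d9:0  d10:0 → peak 10
Item 2@3: d1:7  d2:7  d3:8  d4:5  d5:2  d6:2  d7:2  d8:0  d9:0  d10:0 → peak 8
Item 2@4: d1:7  d2:7  d3:5  d4:8  d5:2  d6:2  d7:2  d8:0  d9:0  d10:0 → peak 8
Item 2@5: d1:7  d2:7  d3:5  d4:5  d5:5  d6:2  d7:2  d8:0  d9:0  d10:0 → peak 7
Item 2@6: d1:7  d2:7  d3:5  d4:5  d5:2  d6:5  d7:2  d8:0  d9:0  d10:0 → peak 7
Item 2@7: d1:7  d2:7  d3:5  d4:5  d5:2  d6:2  d7:5  d8:0  d9:0  d10:0 → peak 7
Item 2@8: d1:7  d2:7  d3:5  d4:5  d5:2  d6:2  d7:2  d8:3  d9:0  d10:0 → peak 7
Item 2@9: d1:7  d2:7  d3:5  d4:5  d5:2  d6:2  d7:2  d8:0  d9:3  d10:0 → peak 7
Item 2@10: d1:7  d2:7  d3:5  d4:5  d5:2  d6:2  d7:2  d8:0  d9:0  d10:3 → peak 7
Best is Item 2@5, peak 7.

7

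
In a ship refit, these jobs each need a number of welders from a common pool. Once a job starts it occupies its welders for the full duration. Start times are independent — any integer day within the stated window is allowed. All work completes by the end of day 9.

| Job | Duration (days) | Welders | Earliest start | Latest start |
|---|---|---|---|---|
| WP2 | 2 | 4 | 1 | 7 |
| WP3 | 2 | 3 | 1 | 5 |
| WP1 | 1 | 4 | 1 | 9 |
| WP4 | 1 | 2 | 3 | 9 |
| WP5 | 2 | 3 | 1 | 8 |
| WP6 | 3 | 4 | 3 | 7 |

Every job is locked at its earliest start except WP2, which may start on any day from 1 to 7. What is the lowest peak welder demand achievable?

10

WP2@1: d1:14  d2:10  d3:6  d4:4  d5:4  d6:0  d7:0  d8:0  d9:0 → peak 14
WP2@2: d1:10  d2:10  d3:10  d4:4  d5:4  d6:0  d7:0  d8:0  d9:0 → peak 10
WP2@3: d1:10  d2:6  d3:10  d4:8  d5:4  d6:0  d7:0  d8:0  d9:0 → peak 10
WP2@4: d1:10  d2:6  d3:6  d4:8  d5:8  d6:0  d7:0  d8:0  d9:0 → peak 10
WP2@5: d1:10  d2:6  d3:6  d4:4  d5:8  d6:4  d7:0  d8:0  d9:0 → peak 10
WP2@6: d1:10  d2:6  d3:6  d4:4  d5:4  d6:4  d7:4  d8:0  d9:0 → peak 10
WP2@7: d1:10  d2:6  d3:6  d4:4  d5:4  d6:0  d7:4  d8:4  d9:0 → peak 10
Best is WP2@2, peak 10.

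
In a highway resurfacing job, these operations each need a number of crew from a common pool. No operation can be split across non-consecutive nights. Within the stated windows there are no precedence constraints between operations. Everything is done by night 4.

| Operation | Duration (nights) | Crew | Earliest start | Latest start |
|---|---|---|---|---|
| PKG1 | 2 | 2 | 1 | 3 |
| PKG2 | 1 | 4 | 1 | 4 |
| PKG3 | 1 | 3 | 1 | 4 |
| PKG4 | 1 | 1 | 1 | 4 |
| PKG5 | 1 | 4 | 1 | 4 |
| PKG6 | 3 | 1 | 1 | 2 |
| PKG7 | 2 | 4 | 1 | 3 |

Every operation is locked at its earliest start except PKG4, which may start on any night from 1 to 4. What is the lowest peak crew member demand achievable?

PKG4@1: n1:19  n2:7  n3:1  n4:0 → peak 19
PKG4@2: n1:18  n2:8  n3:1  n4:0 → peak 18
PKG4@3: n1:18  n2:7  n3:2  n4:0 → peak 18
PKG4@4: n1:18  n2:7  n3:1  n4:1 → peak 18
Best is PKG4@2, peak 18.

18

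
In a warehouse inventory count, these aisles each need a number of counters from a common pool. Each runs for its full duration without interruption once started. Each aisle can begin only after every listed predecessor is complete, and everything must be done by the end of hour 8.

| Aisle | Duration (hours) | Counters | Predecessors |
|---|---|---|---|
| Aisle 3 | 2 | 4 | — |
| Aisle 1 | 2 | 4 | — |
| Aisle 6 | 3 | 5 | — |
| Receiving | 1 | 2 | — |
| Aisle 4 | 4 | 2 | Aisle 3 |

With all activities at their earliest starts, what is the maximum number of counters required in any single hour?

15

Early-start schedule: Aisle 3@1, Aisle 1@1, Aisle 6@1, Receiving@1, Aisle 4@3.
Load per hour: hour 1: 15, hour 2: 13, hour 3: 7, hour 4: 2, hour 5: 2, hour 6: 2, hour 7: 0, hour 8: 0.
Peak is 15.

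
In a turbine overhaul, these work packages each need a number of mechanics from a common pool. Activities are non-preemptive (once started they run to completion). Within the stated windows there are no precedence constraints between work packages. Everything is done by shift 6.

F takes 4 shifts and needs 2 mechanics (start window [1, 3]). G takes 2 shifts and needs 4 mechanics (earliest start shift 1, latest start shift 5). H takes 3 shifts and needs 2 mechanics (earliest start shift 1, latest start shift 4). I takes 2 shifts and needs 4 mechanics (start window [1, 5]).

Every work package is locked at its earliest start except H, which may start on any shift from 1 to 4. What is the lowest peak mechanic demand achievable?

10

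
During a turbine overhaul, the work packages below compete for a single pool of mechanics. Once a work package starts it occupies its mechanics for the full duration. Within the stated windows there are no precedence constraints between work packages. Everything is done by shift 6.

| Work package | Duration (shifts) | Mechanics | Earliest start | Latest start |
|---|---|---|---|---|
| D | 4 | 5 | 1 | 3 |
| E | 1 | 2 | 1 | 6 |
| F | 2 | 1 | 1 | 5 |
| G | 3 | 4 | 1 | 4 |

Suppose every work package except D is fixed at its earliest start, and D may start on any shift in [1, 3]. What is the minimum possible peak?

9

D@1: s1:12  s2:10  s3:9  s4:5  s5:0  s6:0 → peak 12
D@2: s1:7  s2:10  s3:9  s4:5  s5:5  s6:0 → peak 10
D@3: s1:7  s2:5  s3:9  s4:5  s5:5  s6:5 → peak 9
Best is D@3, peak 9.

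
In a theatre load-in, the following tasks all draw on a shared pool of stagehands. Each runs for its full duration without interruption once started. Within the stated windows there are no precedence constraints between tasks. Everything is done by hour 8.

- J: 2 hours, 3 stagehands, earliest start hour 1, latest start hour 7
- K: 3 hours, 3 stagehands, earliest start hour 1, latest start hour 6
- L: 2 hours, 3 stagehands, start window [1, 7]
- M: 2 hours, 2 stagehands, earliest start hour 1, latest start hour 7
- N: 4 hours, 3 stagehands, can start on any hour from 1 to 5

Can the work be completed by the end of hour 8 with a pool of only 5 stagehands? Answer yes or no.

no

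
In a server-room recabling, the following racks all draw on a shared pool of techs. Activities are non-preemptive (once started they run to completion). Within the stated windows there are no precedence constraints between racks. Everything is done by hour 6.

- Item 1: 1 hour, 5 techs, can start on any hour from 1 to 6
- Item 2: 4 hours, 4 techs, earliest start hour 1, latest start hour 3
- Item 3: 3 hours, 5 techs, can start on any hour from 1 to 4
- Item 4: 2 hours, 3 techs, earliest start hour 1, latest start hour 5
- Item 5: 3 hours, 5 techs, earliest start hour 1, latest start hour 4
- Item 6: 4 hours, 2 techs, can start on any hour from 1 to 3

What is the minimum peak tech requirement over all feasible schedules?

Early-start (Item 1@1, Item 2@1, Item 3@1, Item 4@1, Item 5@1, Item 6@1) gives peak 24: h1:24  h2:19  h3:16  h4:6  h5:0  h6:0.
Shift Item 2→2, Item 4→5, Item 5→4.
Schedule Item 1@1, Item 2@2, Item 3@1, Item 4@5, Item 5@4, Item 6@1: h1:12  h2:11  h3:11  h4:11  h5:12  h6:8 — peak 12.

12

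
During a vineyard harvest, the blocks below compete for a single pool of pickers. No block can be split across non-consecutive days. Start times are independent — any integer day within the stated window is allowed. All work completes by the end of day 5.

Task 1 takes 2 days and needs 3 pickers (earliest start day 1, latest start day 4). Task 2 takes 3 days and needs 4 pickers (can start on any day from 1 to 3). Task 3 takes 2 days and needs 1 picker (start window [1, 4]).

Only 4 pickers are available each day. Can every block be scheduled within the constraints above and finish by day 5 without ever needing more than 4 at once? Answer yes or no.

yes

Schedule Task 1@1, Task 2@3, Task 3@1: d1:4  d2:4  d3:4  d4:4  d5:4 — peak 4 ≤ 4.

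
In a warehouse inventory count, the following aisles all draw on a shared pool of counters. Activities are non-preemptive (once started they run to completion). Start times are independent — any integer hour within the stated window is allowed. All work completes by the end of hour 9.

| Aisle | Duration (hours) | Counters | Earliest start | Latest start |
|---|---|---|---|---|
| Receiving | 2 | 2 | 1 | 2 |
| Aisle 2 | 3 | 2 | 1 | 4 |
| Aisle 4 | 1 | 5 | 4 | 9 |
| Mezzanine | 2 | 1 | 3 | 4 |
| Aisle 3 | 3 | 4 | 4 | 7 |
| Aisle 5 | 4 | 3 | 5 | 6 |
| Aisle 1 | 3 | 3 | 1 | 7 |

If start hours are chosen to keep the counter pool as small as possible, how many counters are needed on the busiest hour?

7

Early-start (Receiving@1, Aisle 2@1, Aisle 4@4, Mezzanine@3, Aisle 3@4, Aisle 5@5, Aisle 1@1) gives peak 10: h1:7  h2:7  h3:6  h4:10  h5:7  h6:7  h7:3  h8:3  h9:0.
Shift Aisle 3→5.
Schedule Receiving@1, Aisle 2@1, Aisle 4@4, Mezzanine@3, Aisle 3@5, Aisle 5@5, Aisle 1@1: h1:7  h2:7  h3:6  h4:6  h5:7  h6:7  h7:7  h8:3  h9:0 — peak 7.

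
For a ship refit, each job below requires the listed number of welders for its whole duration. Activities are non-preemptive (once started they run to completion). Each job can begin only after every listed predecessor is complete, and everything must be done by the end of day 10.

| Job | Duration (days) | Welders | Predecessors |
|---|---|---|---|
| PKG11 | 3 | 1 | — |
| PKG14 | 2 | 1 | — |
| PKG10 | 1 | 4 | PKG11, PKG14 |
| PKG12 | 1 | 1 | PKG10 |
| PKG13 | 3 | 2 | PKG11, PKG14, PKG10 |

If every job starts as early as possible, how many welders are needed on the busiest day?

4

Early-start schedule: PKG11@1, PKG14@1, PKG10@4, PKG12@5, PKG13@5.
Load per day: day 1: 2, day 2: 2, day 3: 1, day 4: 4, day 5: 3, day 6: 2, day 7: 2, day 8: 0, day 9: 0, day 10: 0.
Peak is 4.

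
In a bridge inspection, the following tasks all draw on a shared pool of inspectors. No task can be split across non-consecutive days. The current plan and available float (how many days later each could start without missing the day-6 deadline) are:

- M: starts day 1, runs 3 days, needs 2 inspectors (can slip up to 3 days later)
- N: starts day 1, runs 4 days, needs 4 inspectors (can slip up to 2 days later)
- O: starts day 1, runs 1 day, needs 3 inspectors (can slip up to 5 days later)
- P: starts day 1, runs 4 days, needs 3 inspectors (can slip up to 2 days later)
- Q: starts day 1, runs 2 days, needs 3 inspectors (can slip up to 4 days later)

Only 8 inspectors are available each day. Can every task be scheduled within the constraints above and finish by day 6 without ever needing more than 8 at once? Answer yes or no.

no

The minimum achievable peak is 9; 8 < 9, so no feasible schedule stays within the cap.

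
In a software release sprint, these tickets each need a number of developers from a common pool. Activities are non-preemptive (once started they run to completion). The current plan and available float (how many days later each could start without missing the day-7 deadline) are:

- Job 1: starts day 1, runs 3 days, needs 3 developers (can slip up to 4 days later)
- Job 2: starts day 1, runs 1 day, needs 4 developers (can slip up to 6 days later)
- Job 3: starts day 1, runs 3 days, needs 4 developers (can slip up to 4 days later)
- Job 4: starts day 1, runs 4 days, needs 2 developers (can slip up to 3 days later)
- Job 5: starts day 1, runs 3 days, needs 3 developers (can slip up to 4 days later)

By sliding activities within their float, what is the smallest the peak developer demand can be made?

6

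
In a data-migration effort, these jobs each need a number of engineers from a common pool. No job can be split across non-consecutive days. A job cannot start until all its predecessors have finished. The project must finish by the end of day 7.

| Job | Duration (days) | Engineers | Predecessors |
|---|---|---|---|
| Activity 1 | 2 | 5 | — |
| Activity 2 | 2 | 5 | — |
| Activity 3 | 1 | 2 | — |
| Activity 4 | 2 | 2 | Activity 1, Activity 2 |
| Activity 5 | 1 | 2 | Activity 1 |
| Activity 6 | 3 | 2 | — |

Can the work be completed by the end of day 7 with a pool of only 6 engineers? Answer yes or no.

yes

Schedule Activity 1@1, Activity 2@3, Activity 3@5, Activity 4@5, Activity 5@6, Activity 6@5: d1:5  d2:5  d3:5  d4:5  d5:6  d6:6  d7:2 — peak 6 ≤ 6.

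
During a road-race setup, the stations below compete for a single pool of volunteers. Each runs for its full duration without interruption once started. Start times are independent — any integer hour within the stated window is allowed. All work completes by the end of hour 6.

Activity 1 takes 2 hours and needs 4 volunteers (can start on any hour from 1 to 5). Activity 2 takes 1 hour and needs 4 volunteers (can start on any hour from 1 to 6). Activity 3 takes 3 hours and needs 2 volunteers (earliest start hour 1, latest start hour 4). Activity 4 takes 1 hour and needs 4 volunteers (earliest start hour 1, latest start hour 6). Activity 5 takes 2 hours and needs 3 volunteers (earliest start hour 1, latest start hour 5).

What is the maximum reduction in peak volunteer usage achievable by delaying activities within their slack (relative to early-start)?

11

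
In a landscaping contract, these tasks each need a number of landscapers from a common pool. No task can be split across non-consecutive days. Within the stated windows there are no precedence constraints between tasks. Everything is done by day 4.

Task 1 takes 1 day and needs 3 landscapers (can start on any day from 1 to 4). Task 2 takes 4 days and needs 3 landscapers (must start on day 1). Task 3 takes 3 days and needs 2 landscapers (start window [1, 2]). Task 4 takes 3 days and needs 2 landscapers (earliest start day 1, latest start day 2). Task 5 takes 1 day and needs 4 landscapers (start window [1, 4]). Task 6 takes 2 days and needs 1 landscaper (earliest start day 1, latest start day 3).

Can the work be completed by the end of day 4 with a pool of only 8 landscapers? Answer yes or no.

Total landscaper-days = 33; over 4 days the average is 33/4 > 8, so some day must exceed 8.

no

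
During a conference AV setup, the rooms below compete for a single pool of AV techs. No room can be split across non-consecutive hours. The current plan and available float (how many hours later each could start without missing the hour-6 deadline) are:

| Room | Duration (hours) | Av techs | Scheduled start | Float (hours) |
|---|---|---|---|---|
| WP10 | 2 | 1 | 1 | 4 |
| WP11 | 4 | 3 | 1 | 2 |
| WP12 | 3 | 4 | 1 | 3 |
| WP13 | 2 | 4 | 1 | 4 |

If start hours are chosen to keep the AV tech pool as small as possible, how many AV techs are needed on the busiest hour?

Early-start (WP10@1, WP11@1, WP12@1, WP13@1) gives peak 12: h1:12  h2:12  h3:7  h4:3  h5:0  h6:0.
Shift WP11→3, WP13→4.
Schedule WP10@1, WP11@3, WP12@1, WP13@4: h1:5  h2:5  h3:7  h4:7  h5:7  h6:3 — peak 7.

7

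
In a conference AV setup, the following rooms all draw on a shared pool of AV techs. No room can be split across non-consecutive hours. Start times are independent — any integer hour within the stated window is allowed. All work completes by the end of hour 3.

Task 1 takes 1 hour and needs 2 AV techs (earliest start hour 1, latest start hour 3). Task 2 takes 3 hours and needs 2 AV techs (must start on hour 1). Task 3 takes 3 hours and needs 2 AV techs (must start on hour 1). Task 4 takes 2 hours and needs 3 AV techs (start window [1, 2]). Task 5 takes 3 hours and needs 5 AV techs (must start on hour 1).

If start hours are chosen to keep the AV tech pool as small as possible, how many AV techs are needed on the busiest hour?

12

Early-start (Task 1@1, Task 2@1, Task 3@1, Task 4@1, Task 5@1) gives peak 14: h1:14  h2:12  h3:9.
Shift Task 4→2.
Schedule Task 1@1, Task 2@1, Task 3@1, Task 4@2, Task 5@1: h1:11  h2:12  h3:12 — peak 12.
Total AV tech-hours = 35 over 3 hours ⇒ peak ≥ ⌈35/3⌉ = 12, so 12 is optimal.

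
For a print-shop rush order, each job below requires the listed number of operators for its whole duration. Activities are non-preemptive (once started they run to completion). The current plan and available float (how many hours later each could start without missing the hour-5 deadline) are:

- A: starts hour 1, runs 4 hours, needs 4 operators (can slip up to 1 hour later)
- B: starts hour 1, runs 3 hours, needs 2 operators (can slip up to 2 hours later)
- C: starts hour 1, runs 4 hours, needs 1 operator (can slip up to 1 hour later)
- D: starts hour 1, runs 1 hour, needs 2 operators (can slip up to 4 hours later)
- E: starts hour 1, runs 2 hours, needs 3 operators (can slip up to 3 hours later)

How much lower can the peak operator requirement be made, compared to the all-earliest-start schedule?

Early-start peak: h1:12  h2:10  h3:7  h4:5  h5:0 ⇒ 12.
Leveled (A@1, B@1, C@1, D@5, E@4): h1:7  h2:7  h3:7  h4:8  h5:5 ⇒ 8.
Reduction 12 − 8 = 4.

4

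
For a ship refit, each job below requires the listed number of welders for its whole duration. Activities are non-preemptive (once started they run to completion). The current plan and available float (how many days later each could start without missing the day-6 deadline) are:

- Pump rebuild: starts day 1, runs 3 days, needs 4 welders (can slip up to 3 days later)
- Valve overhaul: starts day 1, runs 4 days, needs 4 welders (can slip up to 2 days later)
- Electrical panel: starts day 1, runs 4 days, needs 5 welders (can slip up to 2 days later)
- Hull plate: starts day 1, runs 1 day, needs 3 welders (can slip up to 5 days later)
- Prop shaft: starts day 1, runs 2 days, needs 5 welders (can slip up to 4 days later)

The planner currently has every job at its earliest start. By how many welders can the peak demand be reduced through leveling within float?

8

Early-start peak: d1:21  d2:18  d3:13  d4:9  d5:0  d6:0 ⇒ 21.
Leveled (Pump rebuild@1, Valve overhaul@1, Electrical panel@1, Hull plate@4, Prop shaft@5): d1:13  d2:13  d3:13  d4:12  d5:5  d6:5 ⇒ 13.
Reduction 21 − 13 = 8.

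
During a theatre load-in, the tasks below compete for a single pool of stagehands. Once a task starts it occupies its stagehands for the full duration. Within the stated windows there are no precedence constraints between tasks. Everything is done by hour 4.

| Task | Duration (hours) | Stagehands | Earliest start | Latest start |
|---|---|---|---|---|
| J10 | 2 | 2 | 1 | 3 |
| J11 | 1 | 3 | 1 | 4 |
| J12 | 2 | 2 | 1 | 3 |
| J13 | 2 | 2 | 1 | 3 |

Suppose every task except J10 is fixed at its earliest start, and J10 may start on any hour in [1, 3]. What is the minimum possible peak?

7

J10@1: h1:9  h2:6  h3:0  h4:0 → peak 9
J10@2: h1:7  h2:6  h3:2  h4:0 → peak 7
J10@3: h1:7  h2:4  h3:2  h4:2 → peak 7
Best is J10@2, peak 7.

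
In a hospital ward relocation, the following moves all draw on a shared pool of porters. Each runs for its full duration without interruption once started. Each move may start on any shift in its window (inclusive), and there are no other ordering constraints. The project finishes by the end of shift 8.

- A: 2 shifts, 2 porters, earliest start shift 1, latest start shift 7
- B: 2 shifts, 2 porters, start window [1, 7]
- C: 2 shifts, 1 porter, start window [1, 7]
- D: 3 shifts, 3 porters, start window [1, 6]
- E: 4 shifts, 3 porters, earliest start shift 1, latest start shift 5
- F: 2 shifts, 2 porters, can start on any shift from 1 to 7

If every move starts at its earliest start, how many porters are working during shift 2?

13

At early start, shift 2 has: A, B, C, D, E, F.
Demand: 2 + 2 + 1 + 3 + 3 + 2 = 13.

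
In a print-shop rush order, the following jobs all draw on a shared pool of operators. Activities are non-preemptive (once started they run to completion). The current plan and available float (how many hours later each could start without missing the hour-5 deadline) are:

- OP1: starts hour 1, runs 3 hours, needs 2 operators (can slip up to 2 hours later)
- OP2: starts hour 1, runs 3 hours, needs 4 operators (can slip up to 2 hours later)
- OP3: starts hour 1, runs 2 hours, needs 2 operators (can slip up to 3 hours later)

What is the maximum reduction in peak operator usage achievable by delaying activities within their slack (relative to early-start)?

Early-start peak: h1:8  h2:8  h3:6  h4:0  h5:0 ⇒ 8.
Leveled (OP1@1, OP2@1, OP3@4): h1:6  h2:6  h3:6  h4:2  h5:2 ⇒ 6.
Reduction 8 − 6 = 2.

2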